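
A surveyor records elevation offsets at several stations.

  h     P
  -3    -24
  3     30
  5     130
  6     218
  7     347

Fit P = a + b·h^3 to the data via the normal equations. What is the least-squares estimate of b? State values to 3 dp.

b = 1.001

AᵀA·[a, b]ᵀ = AᵀP reads: 5·a + 684·b = 701;  684·a + 181388·b = 183817.
Δ = 5·181388 − 684² = 439084.
a = (701·181388 − 684·183817)/439084 = 355540/109771; b = (5·183817 − 684·701)/439084 = 439601/439084.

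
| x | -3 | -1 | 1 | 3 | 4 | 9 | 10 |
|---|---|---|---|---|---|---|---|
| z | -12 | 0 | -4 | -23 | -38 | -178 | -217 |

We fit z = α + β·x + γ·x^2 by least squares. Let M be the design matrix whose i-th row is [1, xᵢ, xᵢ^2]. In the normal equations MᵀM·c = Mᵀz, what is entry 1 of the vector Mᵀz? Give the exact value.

Entry 1 ↔ basis 1, so (Mᵀz)_{1} = Σᵢ zᵢ = (1)·(-12) + (1)·(0) + (1)·(-4) + (1)·(-23) + (1)·(-38) + (1)·(-178) + (1)·(-217) = -472.

-472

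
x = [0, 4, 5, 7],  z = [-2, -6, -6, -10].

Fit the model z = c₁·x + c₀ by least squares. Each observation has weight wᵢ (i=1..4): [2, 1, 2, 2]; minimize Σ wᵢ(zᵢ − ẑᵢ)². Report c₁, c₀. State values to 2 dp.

Compute the Gram sums: Σwᵢ·x·x = 164, Σwᵢ·x = 28, Σwᵢ·1 = 7.
For MᵀWz: Σwᵢ·x·z = -224, Σwᵢ·z = -42.
Δ = 164·7 − 28² = 364.
c₁ = ((-224)·7 − 28·(-42))/364 = -14/13; c₀ = (164·(-42) − 28·(-224))/364 = -22/13.

c₁ = -1.08, c₀ = -1.69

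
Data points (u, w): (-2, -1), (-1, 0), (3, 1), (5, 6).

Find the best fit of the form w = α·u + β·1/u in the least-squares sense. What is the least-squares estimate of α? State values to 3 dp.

XᵀX·[α, β]ᵀ = Xᵀw reads: 39·α + 4·β = 35;  4·α + (1261/900)·β = 61/30.
Δ = 39·(1261/900) − 4² = 11593/300.
α = (35·(1261/900) − 4·(61/30))/(11593/300) = 36815/34779; β = (39·(61/30) − 4·35)/(11593/300) = -18210/11593.

α = 1.059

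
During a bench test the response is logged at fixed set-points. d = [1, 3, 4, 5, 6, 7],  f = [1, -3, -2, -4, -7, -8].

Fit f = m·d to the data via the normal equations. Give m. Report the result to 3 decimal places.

m = -0.985

From the data, Σd·d = 136.
And Σd·f = -134.
So XᵀX·[m]ᵀ = Xᵀf: [[136]]·[m]ᵀ = [-134]ᵀ.
m = (-134)/136 = -0.985294.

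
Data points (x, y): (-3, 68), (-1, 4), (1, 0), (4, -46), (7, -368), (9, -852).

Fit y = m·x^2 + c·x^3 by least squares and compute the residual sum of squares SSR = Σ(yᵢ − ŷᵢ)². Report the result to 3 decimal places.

SSR = 5.500

The normal system MᵀM·[m, c]ᵀ = Mᵀy is [[9301, 76637]; [76637, 653917]]·[m, c]ᵀ = [-87164, -752116]ᵀ.
Δ = 9301·653917 − 76637² = 208852248.
m = ((-87164)·653917 − 76637·(-752116))/208852248 = 2431411/791107; c = (9301·(-752116) − 76637·(-87164))/208852248 = -13143477/8702177.
Residuals: -3835532/8702177, -5080290/8702177, -13602044/8702177, 12954050/8702177, -4719054/8702177, 952728/8702177; SSR = 47863980/8702177.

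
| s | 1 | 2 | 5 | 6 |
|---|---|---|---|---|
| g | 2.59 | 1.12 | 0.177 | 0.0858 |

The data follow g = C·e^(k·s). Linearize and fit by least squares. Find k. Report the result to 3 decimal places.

k = -0.664

With ln gᵢ as the transformed response and sᵢ as the regressor:
Sums: Σs = 14.0000, Σ(s)² = 66.0000, Σln g = -3.1224, Σs·ln g = -22.2141.
Normal system: [[66.0000, 14.0000]; [14.0000, 4]]·[k, ln C]ᵀ = [-22.2141, -3.1224]ᵀ.
Slope k = (n·Σs·ln g − Σs·Σln g)/(n·Σ(s)² − (Σs)²) = (4·-22.2141 − 14.0000·-3.1224)/68.0000 = -0.66388; ln C = (Σln g − k·Σs)/n = 1.54298.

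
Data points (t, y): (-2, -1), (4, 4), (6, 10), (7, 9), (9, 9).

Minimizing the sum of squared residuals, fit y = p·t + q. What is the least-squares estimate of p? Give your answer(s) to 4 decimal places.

p = 1.0339

Setting ∂/∂p … = 0 gives: 186·p + 24·q = 222;  24·p + 5·q = 31.
Determinant 186·5 − 24² = 354.
p = (222·5 − 24·31)/354 = 61/59; q = (186·31 − 24·222)/354 = 73/59.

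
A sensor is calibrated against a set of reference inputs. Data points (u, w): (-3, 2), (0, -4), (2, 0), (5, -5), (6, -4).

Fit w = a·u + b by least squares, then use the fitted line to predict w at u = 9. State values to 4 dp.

ŵ = -6.4778

From the data, Σu·u = 74, Σu = 10, Σ1 = 5.
And Σu·w = -55, Σw = -11.
Δ = 74·5 − 10² = 270.
a = ((-55)·5 − 10·(-11))/270 = -11/18; b = (74·(-11) − 10·(-55))/270 = -44/45.
At u = 9: ŵ = (-11/18)·(9) + (-44/45)·(1) = -583/90.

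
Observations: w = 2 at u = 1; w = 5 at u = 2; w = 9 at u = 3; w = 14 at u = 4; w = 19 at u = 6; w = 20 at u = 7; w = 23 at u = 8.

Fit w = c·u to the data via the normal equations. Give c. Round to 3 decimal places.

c = 2.978

Sums needed: Σu·u = 179.
Right-hand side: Σu·w = 533.
Normal equations: [[179]]·[c]ᵀ = [533]ᵀ.
Hence c = 533 / 179 ≈ 2.97765.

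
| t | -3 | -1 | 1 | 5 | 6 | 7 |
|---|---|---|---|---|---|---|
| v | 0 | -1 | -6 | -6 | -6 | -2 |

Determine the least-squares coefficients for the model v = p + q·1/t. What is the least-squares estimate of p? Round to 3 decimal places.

Normal-equation sums: Σ1 = 6, Σ1/t = 37/210, Σ1/t·1/t = 96989/44100.
For Aᵀv: Σv = -21, Σ1/t·v = -262/35.
So AᵀA·[p, q]ᵀ = Aᵀv: [[6, 37/210]; [37/210, 96989/44100]]·[p, q]ᵀ = [-21, -262/35]ᵀ.
Δ = 6·(96989/44100) − (37/210)² = 116113/8820.
p = ((-21)·(96989/44100) − (37/210)·(-262/35))/(116113/8820) = -395721/116113; q = (6·(-262/35) − (37/210)·(-21))/(116113/8820) = -363510/116113.

p = -3.408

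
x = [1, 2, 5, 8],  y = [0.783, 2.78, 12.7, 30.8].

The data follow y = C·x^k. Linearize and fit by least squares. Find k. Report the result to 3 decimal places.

k = 1.748

With ln yᵢ as the transformed response and ln xᵢ as the regressor:
Σln x = 4.3820, Σ(ln x)² = 7.3948, Σln y = 6.7469, Σln x·ln y = 11.9266.
Equations: 7.3948·k + 4.3820·ln C = 11.9266;  4.3820·k + 4·ln C = 6.7469.
Solving (det = 10.3771): k = 1.74817, ln C = -0.22840.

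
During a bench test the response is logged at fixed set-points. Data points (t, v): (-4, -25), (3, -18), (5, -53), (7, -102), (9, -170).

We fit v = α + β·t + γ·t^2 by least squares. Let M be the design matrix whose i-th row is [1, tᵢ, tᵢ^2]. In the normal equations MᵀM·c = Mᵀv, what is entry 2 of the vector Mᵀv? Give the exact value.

Entry 2 ↔ basis t, so (Mᵀv)_{2} = Σᵢ (t)·vᵢ = (-4)·(-25) + (3)·(-18) + (5)·(-53) + (7)·(-102) + (9)·(-170) = -2463.

-2463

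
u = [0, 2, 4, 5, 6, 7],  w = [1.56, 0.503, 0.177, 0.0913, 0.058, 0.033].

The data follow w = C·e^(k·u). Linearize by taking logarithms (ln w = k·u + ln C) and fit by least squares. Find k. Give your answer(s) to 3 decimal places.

k = -0.551

Taking logs, ln w = k·u + ln C, so regress ln w on u.
Over the data: Σu = 24.0000, Σ(u)² = 130.0000, Σln w = -10.6262, Σu·ln w = -61.2314.
Normal system: [[130.0000, 24.0000]; [24.0000, 6]]·[k, ln C]ᵀ = [-61.2314, -10.6262]ᵀ.
Δ = 130.0000·6 − (24.0000)² = 204.0000; k = (-61.2314·6 − 24.0000·-10.6262)/204.0000 = -0.55078, ln C = (130.0000·-10.6262 − 24.0000·-61.2314)/204.0000 = 0.43206.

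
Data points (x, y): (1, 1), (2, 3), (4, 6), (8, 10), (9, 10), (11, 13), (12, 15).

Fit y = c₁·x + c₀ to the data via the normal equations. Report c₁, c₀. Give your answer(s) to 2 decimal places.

With design matrix M, MᵀM = [[431, 47]; [47, 7]] and Mᵀy = [524, 58]ᵀ.
Determinant 431·7 − 47² = 808.
c₁ = (524·7 − 47·58)/808 = 471/404; c₀ = (431·58 − 47·524)/808 = 185/404.

c₁ = 1.17, c₀ = 0.46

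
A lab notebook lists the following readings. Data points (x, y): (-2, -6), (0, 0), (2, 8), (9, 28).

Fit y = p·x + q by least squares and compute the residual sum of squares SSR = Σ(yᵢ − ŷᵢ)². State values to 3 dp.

SSR = 2.182

From the data, Σx·x = 89, Σx = 9, Σ1 = 4.
Right-hand side: Σx·y = 280, Σy = 30.
Normal equations: [[89, 9]; [9, 4]]·[p, q]ᵀ = [280, 30]ᵀ.
Eliminating q: 4·(row 1) − 9·(row 2) gives 275·p = 4·280 − 9·30 = 850, so p = 34/11.
Then q = (30 − 9·(34/11))/4 = 6/11.
Residuals: -4/11, -6/11, 14/11, -4/11; SSR = 24/11.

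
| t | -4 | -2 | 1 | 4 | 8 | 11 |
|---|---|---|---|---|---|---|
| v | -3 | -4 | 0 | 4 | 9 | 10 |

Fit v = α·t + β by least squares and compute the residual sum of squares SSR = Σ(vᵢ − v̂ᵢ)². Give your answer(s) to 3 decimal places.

SSR = 7.310

Entries of AᵀA: Σt·t = 222, Σt = 18, Σ1 = 6.
Moment sums: Σt·v = 218, Σv = 16.
Normal equations: [[222, 18]; [18, 6]]·[α, β]ᵀ = [218, 16]ᵀ.
Eliminating β: 6·(row 1) − 18·(row 2) gives 1008·α = 6·218 − 18·16 = 1020, so α = 85/84.
Then β = (16 − 18·(85/84))/6 = -31/84.
Residuals: 17/12, -45/28, -9/14, 9/28, 107/84, -16/21; SSR = 307/42.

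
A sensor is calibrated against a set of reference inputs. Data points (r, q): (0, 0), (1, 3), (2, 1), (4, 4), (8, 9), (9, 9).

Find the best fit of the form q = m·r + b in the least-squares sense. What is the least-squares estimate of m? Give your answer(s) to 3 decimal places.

The normal system MᵀM·[m, b]ᵀ = Mᵀq is [[166, 24]; [24, 6]]·[m, b]ᵀ = [174, 26]ᵀ.
Δ = 166·6 − 24² = 420.
m = (174·6 − 24·26)/420 = 1; b = (166·26 − 24·174)/420 = 1/3.

m = 1.000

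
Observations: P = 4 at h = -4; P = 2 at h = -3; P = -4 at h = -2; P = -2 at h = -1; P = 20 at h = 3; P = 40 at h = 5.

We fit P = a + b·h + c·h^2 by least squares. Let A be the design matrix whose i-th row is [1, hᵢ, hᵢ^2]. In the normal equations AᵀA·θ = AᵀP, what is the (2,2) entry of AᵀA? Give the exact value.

64

Row 2 ↔ basis h, column 2 ↔ basis h, so (AᵀA)_{2,2} = Σᵢ (h)·(h) = (-4)·(-4) + (-3)·(-3) + (-2)·(-2) + (-1)·(-1) + (3)·(3) + (5)·(5) = 64.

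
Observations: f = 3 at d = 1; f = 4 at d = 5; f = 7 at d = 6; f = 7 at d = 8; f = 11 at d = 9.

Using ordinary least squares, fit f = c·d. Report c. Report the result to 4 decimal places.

c = 1.0628

Compute the Gram sums: Σd·d = 207.
And Σd·f = 220.
So MᵀM·[c]ᵀ = Mᵀf: [[207]]·[c]ᵀ = [220]ᵀ.
Hence c = 220 / 207 ≈ 1.0628.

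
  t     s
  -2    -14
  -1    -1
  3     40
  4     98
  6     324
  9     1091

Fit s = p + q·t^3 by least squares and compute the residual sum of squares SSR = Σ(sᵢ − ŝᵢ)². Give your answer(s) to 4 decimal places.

SSR = 9.7811

The normal equations are: 6·p + 1027·q = 1538;  1027·p + 582987·q = 872788.
(Σ1 = 6, Σt^3 = 1027, Σt^3·t^3 = 582987, Σs = 1538, Σt^3·s = 872788.)
Eliminating q: 582987·(row 1) − 1027·(row 2) gives 2443193·p = 582987·1538 − 1027·872788 = 280730, so p = 280730/2443193.
Then q = (872788 − 1027·(280730/2443193))/582987 = 3657202/2443193.
Residuals: -5227816/2443193, 933279/2443193, -1297464/2443193, 5091256/2443193, 1358170/2443193, -857425/2443193; SSR = 23897078/2443193.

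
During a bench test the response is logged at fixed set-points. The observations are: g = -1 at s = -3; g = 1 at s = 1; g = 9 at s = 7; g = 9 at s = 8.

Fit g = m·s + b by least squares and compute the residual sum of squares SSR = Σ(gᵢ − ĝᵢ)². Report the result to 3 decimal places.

The normal system XᵀX·[m, b]ᵀ = Xᵀg is [[123, 13]; [13, 4]]·[m, b]ᵀ = [139, 18]ᵀ.
Determinant 123·4 − 13² = 323.
m = (139·4 − 13·18)/323 = 322/323; b = (123·18 − 13·139)/323 = 407/323.
Residuals: 236/323, -406/323, 246/323, -4/17; SSR = 888/323.

SSR = 2.749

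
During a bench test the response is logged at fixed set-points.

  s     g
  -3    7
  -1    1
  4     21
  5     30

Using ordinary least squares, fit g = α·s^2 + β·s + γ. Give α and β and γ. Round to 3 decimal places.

α = 0.960, β = 1.004, γ = 1.260

The normal system MᵀM·[α, β, γ]ᵀ = Mᵀg is [[963, 161, 51]; [161, 51, 5]; [51, 5, 4]]·[α, β, γ]ᵀ = [1150, 212, 59]ᵀ.
Row-reducing yields α = 8709/9076, β = 9113/9076, γ = 2860/2269.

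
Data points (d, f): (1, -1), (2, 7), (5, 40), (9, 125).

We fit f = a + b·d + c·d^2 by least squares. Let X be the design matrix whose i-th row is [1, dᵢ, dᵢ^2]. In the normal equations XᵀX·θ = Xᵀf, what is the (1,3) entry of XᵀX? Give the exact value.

111

Row 1 ↔ basis 1, column 3 ↔ basis d^2, so (XᵀX)_{1,3} = Σᵢ d^2 = (1)·(1) + (1)·(4) + (1)·(25) + (1)·(81) = 111.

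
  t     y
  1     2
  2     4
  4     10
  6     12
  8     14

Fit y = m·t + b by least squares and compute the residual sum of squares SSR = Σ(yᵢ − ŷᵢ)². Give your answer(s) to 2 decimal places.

With design matrix A, AᵀA = [[121, 21]; [21, 5]] and Aᵀy = [234, 42]ᵀ.
Eliminating b: 5·(row 1) − 21·(row 2) gives 164·m = 5·234 − 21·42 = 288, so m = 72/41.
Then b = (42 − 21·(72/41))/5 = 42/41.
Residuals: -32/41, -22/41, 80/41, 18/41, -44/41; SSR = 248/41.

SSR = 6.05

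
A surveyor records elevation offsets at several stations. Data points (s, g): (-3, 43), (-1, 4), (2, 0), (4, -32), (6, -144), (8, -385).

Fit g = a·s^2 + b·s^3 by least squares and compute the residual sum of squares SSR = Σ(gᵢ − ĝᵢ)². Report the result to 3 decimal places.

SSR = 3.900

The normal system XᵀX·[a, b]ᵀ = Xᵀg is [[5746, 41356]; [41356, 313690]]·[a, b]ᵀ = [-29945, -231437]ᵀ.
Δ = 5746·313690 − 41356² = 92144004.
a = ((-29945)·313690 − 41356·(-231437))/92144004 = 29643587/15357334; b = (5746·(-231437) − 41356·(-29945))/92144004 = -15238597/15357334.
Residuals: -8934520/7678667, 8273576/7678667, 1667214/7678667, 4769064/7678667, 6455862/7678667, -3800747/7678667; SSR = 29943363/7678667.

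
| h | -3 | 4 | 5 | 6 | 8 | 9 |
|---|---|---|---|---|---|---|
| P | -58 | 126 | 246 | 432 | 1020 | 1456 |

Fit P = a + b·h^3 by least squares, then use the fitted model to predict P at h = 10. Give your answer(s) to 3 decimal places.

Forming MᵀM = [[6, 1619]; [1619, 860691]] and MᵀP = [3222, 1717356]ᵀ gives MᵀM·[a, b]ᵀ = MᵀP.
Eliminating b: 860691·(row 1) − 1619·(row 2) gives 2542985·a = 860691·3222 − 1619·1717356 = -7252962, so a = -7252962/2542985.
Then b = (1717356 − 1619·(-7252962/2542985))/860691 = 5087718/2542985.
At h = 10: P̂ = (-7252962/2542985)·(1) + (5087718/2542985)·(1000) = 5080465038/2542985.

P̂ = 1997.835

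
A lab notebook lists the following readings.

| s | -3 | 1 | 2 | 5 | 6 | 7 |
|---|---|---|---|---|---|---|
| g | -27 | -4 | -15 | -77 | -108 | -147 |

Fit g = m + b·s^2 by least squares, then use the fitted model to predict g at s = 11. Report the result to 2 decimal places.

ĝ = -360.70

With design matrix A, AᵀA = [[6, 124]; [124, 4420]] and Aᵀg = [-378, -13323]ᵀ.
det = 6·4420 − 124² = 11144.
m = ((-378)·4420 − 124·(-13323))/11144 = -4677/2786; b = (6·(-13323) − 124·(-378))/11144 = -16533/5572.
At s = 11: ĝ = (-4677/2786)·(1) + (-16533/5572)·(121) = -287121/796.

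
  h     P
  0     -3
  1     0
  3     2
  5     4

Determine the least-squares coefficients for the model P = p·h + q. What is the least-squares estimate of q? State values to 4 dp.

q = -2.1864

Normal-equation sums: Σh·h = 35, Σh = 9, Σ1 = 4.
For XᵀP: Σh·P = 26, ΣP = 3.
XᵀX·[p, q]ᵀ = XᵀP becomes [[35, 9]; [9, 4]]·[p, q]ᵀ = [26, 3]ᵀ.
Δ = 35·4 − 9² = 59.
p = (26·4 − 9·3)/59 = 77/59; q = (35·3 − 9·26)/59 = -129/59.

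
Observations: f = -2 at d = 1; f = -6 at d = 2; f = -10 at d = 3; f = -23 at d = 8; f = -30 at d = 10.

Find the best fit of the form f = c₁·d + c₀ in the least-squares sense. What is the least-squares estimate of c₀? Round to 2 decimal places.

c₀ = 0.11

Sums needed: Σd·d = 178, Σd = 24, Σ1 = 5.
Right-hand side: Σd·f = -528, Σf = -71.
Δ = 178·5 − 24² = 314.
c₁ = ((-528)·5 − 24·(-71))/314 = -468/157; c₀ = (178·(-71) − 24·(-528))/314 = 17/157.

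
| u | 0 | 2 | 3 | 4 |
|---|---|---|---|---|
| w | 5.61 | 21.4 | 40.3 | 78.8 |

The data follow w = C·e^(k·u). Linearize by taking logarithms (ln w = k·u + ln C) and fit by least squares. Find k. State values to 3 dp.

k = 0.659

Let Y = ln w. Fitting Y = k·u + ln C by least squares:
XᵀX = [[29.0000, 9.0000]; [9.0000, 4]], rhs = [34.6835, 12.8512]ᵀ  (here Σu = 9.0000, Σ(u)² = 29.0000, Σln w = 12.8512, Σu·ln w = 34.6835).
Slope k = (n·Σu·ln w − Σu·Σln w)/(n·Σ(u)² − (Σu)²) = (4·34.6835 − 9.0000·12.8512)/35.0000 = 0.65923; ln C = (Σln w − k·Σu)/n = 1.72953.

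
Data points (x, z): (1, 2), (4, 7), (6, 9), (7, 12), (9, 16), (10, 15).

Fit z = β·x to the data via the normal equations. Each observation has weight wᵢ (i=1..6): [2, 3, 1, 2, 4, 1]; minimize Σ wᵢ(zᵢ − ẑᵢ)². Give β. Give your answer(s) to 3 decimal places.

β = 1.704

The normal equations are: 608·β = 1036.
β = 1036/608 = 1.70395.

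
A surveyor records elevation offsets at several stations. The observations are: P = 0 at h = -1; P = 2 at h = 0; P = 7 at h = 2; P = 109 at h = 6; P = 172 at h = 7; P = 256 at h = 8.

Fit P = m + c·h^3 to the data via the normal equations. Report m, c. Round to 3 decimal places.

m = 1.820, c = 0.496

Compute the Gram sums: Σ1 = 6, Σh^3 = 1078, Σh^3·h^3 = 426514.
Right-hand side: ΣP = 546, Σh^3·P = 213668.
So MᵀM·[m, c]ᵀ = MᵀP: [[6, 1078]; [1078, 426514]]·[m, c]ᵀ = [546, 213668]ᵀ.
Determinant 6·426514 − 1078² = 1397000.
m = (546·426514 − 1078·213668)/1397000 = 91/50; c = (6·213668 − 1078·546)/1397000 = 273/550.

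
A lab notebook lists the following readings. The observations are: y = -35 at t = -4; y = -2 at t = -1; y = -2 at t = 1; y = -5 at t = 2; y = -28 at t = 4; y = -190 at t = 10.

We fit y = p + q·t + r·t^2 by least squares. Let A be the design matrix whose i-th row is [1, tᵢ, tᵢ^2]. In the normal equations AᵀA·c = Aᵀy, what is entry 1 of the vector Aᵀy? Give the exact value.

Entry 1 ↔ basis 1, so (Aᵀy)_{1} = Σᵢ yᵢ = (1)·(-35) + (1)·(-2) + (1)·(-2) + (1)·(-5) + (1)·(-28) + (1)·(-190) = -262.

-262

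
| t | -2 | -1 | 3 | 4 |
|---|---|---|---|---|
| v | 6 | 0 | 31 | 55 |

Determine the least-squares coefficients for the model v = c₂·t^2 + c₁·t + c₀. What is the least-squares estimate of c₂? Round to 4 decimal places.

From the data, Σt^2·t^2 = 354, Σt^2·t = 82, Σt^2 = 30, Σt·t = 30, Σt = 4, Σ1 = 4.
Moment sums: Σt^2·v = 1183, Σt·v = 301, Σv = 92.
So AᵀA·[c₂, c₁, c₀]ᵀ = Aᵀv: [[354, 82, 30]; [82, 30, 4]; [30, 4, 4]]·[c₂, c₁, c₀]ᵀ = [1183, 301, 92]ᵀ.
Row-reducing yields c₂ = 3, c₁ = 53/26, c₀ = -20/13.

c₂ = 3.0000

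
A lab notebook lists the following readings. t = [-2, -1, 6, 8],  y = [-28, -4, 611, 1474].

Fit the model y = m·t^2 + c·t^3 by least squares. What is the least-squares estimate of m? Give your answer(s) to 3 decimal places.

m = -1.146

AᵀA·[m, c]ᵀ = Aᵀy reads: 5409·m + 40511·c = 116216;  40511·m + 308865·c = 886892.
Eliminating c: 308865·(row 1) − 40511·(row 2) gives 29509664·m = 308865·116216 − 40511·886892 = -33826972, so m = -8456743/7377416.
Then c = (886892 − 40511·(-8456743/7377416))/308865 = 22293113/7377416.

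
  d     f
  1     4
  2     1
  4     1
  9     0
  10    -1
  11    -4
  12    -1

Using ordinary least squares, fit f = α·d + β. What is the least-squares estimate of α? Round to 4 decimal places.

With design matrix X, XᵀX = [[467, 49]; [49, 7]] and Xᵀf = [-56, 0]ᵀ.
Eliminating β: 7·(row 1) − 49·(row 2) gives 868·α = 7·(-56) − 49·0 = -392, so α = -14/31.
Then β = (0 − 49·(-14/31))/7 = 98/31.

α = -0.4516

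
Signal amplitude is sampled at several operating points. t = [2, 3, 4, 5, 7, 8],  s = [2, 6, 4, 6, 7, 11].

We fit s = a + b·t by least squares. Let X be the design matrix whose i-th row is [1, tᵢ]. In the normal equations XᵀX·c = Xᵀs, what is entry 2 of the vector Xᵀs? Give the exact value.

205

Entry 2 ↔ basis t, so (Xᵀs)_{2} = Σᵢ (t)·sᵢ = (2)·(2) + (3)·(6) + (4)·(4) + (5)·(6) + (7)·(7) + (8)·(11) = 205.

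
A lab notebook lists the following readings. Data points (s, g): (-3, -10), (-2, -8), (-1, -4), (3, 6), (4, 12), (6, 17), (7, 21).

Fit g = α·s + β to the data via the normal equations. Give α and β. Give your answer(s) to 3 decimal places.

Compute the Gram sums: Σs·s = 124, Σs = 14, Σ1 = 7.
For Aᵀg: Σs·g = 365, Σg = 34.
det = 124·7 − 14² = 672.
α = (365·7 − 14·34)/672 = 99/32; β = (124·34 − 14·365)/672 = -149/112.

α = 3.094, β = -1.330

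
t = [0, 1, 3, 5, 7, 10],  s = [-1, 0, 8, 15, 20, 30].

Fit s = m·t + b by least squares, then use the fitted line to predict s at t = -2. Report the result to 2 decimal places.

ŝ = -8.15

From the data, Σt·t = 184, Σt = 26, Σ1 = 6.
Right-hand side: Σt·s = 539, Σs = 72.
MᵀM·[m, b]ᵀ = Mᵀs becomes [[184, 26]; [26, 6]]·[m, b]ᵀ = [539, 72]ᵀ.
det = 184·6 − 26² = 428.
m = (539·6 − 26·72)/428 = 681/214; b = (184·72 − 26·539)/428 = -383/214.
At t = -2: ŝ = (681/214)·(-2) + (-383/214)·(1) = -1745/214.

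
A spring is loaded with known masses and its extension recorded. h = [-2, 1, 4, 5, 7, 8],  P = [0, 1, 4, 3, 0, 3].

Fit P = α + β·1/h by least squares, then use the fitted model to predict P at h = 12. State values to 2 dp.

P̂ = 1.76

The normal equations are: 6·α + (341/280)·β = 11;  (341/280)·α + (108861/78400)·β = 119/40.
Δ = 6·(108861/78400) − (341/280)² = 107377/15680.
α = (11·(108861/78400) − (341/280)·(119/40))/(107377/15680) = 913418/536885; β = (6·(119/40) − (341/280)·11)/(107377/15680) = 69832/107377.
At h = 12: P̂ = (913418/536885)·(1) + (69832/107377)·(1/12) = 2827544/1610655.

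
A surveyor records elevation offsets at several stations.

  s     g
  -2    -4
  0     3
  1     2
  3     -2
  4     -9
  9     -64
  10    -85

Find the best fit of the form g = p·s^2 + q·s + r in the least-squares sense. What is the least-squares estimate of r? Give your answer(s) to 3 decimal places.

Entries of AᵀA: Σs^2·s^2 = 16915, Σs^2·s = 1813, Σs^2 = 211, Σs·s = 211, Σs = 25, Σ1 = 7.
And Σs^2·g = -13860, Σs·g = -1458, Σg = -159.
AᵀA·[p, q, r]ᵀ = Aᵀg becomes [[16915, 1813, 211]; [1813, 211, 25]; [211, 25, 7]]·[p, q, r]ᵀ = [-13860, -1458, -159]ᵀ.
Row-reducing yields p = -31223/31556, q = 40991/31556, r = 38991/15778.

r = 2.471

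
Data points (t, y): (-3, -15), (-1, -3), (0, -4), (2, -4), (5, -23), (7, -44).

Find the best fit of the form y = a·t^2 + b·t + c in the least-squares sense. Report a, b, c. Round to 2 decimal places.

a = -1.00, b = 1.01, c = -2.58

Forming XᵀX = [[3124, 448, 88]; [448, 88, 10]; [88, 10, 6]] and Xᵀy = [-2885, -383, -93]ᵀ gives XᵀX·[a, b, c]ᵀ = Xᵀy.
Row-reducing yields a = -19897/19988, b = 5041/4997, c = -25799/9994.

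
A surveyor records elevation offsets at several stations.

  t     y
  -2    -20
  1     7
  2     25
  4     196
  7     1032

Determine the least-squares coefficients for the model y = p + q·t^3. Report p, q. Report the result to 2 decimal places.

With design matrix M, MᵀM = [[5, 408]; [408, 121874]] and Mᵀy = [1240, 366887]ᵀ.
Determinant 5·121874 − 408² = 442906.
p = (1240·121874 − 408·366887)/442906 = 716932/221453; q = (5·366887 − 408·1240)/442906 = 1328515/442906.

p = 3.24, q = 3.00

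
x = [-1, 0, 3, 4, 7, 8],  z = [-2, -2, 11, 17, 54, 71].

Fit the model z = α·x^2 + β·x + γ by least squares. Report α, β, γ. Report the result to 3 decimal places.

α = 1.023, β = 0.892, γ = -1.990

From the data, Σx^2·x^2 = 6835, Σx^2·x = 945, Σx^2 = 139, Σx·x = 139, Σx = 21, Σ1 = 6.
For Aᵀz: Σx^2·z = 7559, Σx·z = 1049, Σz = 149.
AᵀA·[α, β, γ]ᵀ = Aᵀz becomes [[6835, 945, 139]; [945, 139, 21]; [139, 21, 6]]·[α, β, γ]ᵀ = [7559, 1049, 149]ᵀ.
Inverting the 3×3 Gram matrix, [α, β, γ]ᵀ = [311/304, 35533/39824, -19809/9956]ᵀ.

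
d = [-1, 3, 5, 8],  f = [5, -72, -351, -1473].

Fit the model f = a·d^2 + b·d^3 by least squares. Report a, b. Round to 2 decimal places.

Entries of XᵀX: Σd^2·d^2 = 4803, Σd^2·d^3 = 36135, Σd^3·d^3 = 278499.
And Σd^2·f = -103690, Σd^3·f = -800000.
So XᵀX·[a, b]ᵀ = Xᵀf: [[4803, 36135]; [36135, 278499]]·[a, b]ᵀ = [-103690, -800000]ᵀ.
det = 4803·278499 − 36135² = 31892472.
a = ((-103690)·278499 − 36135·(-800000))/31892472 = 5073115/5315412; b = (4803·(-800000) − 36135·(-103690))/31892472 = -15926975/5315412.

a = 0.95, b = -3.00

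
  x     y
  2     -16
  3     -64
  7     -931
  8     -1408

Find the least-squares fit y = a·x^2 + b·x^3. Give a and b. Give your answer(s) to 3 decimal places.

a = 1.915, b = -2.989

Setting ∂/∂a … = 0 gives: 6594·a + 49850·b = -136371;  49850·a + 380586·b = -1042085.
det = 6594·380586 − 49850² = 24561584.
a = ((-136371)·380586 − 49850·(-1042085))/24561584 = 11760961/6140396; b = (6594·(-1042085) − 49850·(-136371))/24561584 = -18353535/6140396.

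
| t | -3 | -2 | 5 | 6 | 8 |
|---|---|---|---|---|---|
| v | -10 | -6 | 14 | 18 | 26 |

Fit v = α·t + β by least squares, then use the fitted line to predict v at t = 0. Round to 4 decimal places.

v̂ = -0.3968

Setting ∂/∂α … = 0 gives: 138·α + 14·β = 428;  14·α + 5·β = 42.
Eliminating β: 5·(row 1) − 14·(row 2) gives 494·α = 5·428 − 14·42 = 1552, so α = 776/247.
Then β = (42 − 14·(776/247))/5 = -98/247.
At t = 0: v̂ = (776/247)·(0) + (-98/247)·(1) = -98/247.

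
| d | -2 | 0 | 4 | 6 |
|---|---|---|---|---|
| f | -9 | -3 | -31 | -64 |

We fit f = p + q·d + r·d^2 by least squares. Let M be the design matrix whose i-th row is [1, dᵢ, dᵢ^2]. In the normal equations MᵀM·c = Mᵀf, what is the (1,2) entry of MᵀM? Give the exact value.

8

Row 1 ↔ basis 1, column 2 ↔ basis d, so (MᵀM)_{1,2} = Σᵢ d = (1)·(-2) + (1)·(0) + (1)·(4) + (1)·(6) = 8.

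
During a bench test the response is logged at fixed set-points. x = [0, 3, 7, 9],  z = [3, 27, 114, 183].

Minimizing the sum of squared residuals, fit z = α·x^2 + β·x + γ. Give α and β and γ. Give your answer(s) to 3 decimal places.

Setting ∂/∂α … = 0 gives: 9043·α + 1099·β + 139·γ = 20652;  1099·α + 139·β + 19·γ = 2526;  139·α + 19·β + 4·γ = 327.
(Σx^2·x^2 = 9043, Σx^2·x = 1099, Σx^2 = 139, Σx·x = 139, Σx = 19, Σ1 = 4, Σx^2·z = 20652, Σx·z = 2526, Σz = 327.)
Row-reducing yields α = 89/44, β = 5003/2860, γ = 2253/715.

α = 2.023, β = 1.749, γ = 3.151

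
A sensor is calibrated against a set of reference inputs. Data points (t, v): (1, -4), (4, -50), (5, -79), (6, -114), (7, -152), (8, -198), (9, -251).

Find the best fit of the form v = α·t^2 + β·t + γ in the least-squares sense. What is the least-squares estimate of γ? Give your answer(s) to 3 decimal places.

γ = -0.305

Forming MᵀM = [[15236, 1990, 272]; [1990, 272, 40]; [272, 40, 7]] and Mᵀv = [-47334, -6190, -848]ᵀ gives MᵀM·[α, β, γ]ᵀ = Mᵀv.
Solving the 3×3 system (Gaussian elimination) gives α = -68101/22449, β = -11635/22449, γ = -2280/7483.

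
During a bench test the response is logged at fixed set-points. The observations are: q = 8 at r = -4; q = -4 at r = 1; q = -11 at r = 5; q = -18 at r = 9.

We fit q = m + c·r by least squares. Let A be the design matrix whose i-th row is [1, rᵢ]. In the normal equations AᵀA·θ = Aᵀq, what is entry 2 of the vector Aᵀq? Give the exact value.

-253

Entry 2 ↔ basis r, so (Aᵀq)_{2} = Σᵢ (r)·qᵢ = (-4)·(8) + (1)·(-4) + (5)·(-11) + (9)·(-18) = -253.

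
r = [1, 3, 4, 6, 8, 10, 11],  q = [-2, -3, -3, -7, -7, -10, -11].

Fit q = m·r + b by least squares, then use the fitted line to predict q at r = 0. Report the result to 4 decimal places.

With design matrix A, AᵀA = [[347, 43]; [43, 7]] and Aᵀq = [-342, -43]ᵀ.
Eliminating b: 7·(row 1) − 43·(row 2) gives 580·m = 7·(-342) − 43·(-43) = -545, so m = -109/116.
Then b = ((-43) − 43·(-109/116))/7 = -43/116.
At r = 0: q̂ = (-109/116)·(0) + (-43/116)·(1) = -43/116.

q̂ = -0.3707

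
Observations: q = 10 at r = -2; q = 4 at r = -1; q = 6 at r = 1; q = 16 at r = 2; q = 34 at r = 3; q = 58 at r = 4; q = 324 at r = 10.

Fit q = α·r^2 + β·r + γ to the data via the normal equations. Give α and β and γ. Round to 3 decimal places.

Sums needed: Σr^2·r^2 = 10371, Σr^2·r = 1091, Σr^2 = 135, Σr·r = 135, Σr = 17, Σ1 = 7.
For Mᵀq: Σr^2·q = 33748, Σr·q = 3588, Σq = 452.
Normal equations: [[10371, 1091, 135]; [1091, 135, 17]; [135, 17, 7]]·[α, β, γ]ᵀ = [33748, 3588, 452]ᵀ.
Inverting the 3×3 Gram matrix, [α, β, γ]ᵀ = [779284/254681, 421744/254681, 55976/36383]ᵀ.

α = 3.060, β = 1.656, γ = 1.539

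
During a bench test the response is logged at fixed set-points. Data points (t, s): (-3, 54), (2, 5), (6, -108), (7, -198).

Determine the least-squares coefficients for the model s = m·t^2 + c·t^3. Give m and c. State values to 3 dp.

Forming AᵀA = [[3794, 24372]; [24372, 165098]] and Aᵀs = [-13084, -92660]ᵀ gives AᵀA·[m, c]ᵀ = Aᵀs.
det = 3794·165098 − 24372² = 32387428.
m = ((-13084)·165098 − 24372·(-92660))/32387428 = 24541822/8096857; c = (3794·(-92660) − 24372·(-13084))/32387428 = -8167198/8096857.

m = 3.031, c = -1.009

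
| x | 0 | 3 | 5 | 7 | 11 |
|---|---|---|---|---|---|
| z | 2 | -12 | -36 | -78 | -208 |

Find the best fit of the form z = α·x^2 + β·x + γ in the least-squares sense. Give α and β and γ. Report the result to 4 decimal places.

Entries of MᵀM: Σx^2·x^2 = 17748, Σx^2·x = 1826, Σx^2 = 204, Σx·x = 204, Σx = 26, Σ1 = 5.
And Σx^2·z = -29998, Σx·z = -3050, Σz = -332.
Normal equations: [[17748, 1826, 204]; [1826, 204, 26]; [204, 26, 5]]·[α, β, γ]ᵀ = [-29998, -3050, -332]ᵀ.
Row-reducing yields α = -148883/78619, β = 143389/78619, γ = 108502/78619.

α = -1.8937, β = 1.8238, γ = 1.3801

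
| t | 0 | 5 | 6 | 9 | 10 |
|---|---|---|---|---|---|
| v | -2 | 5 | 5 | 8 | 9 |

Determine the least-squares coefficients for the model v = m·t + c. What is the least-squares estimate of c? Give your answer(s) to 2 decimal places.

Setting ∂/∂m … = 0 gives: 242·m + 30·c = 217;  30·m + 5·c = 25.
(Σt·t = 242, Σt = 30, Σ1 = 5, Σt·v = 217, Σv = 25.)
Determinant 242·5 − 30² = 310.
m = (217·5 − 30·25)/310 = 67/62; c = (242·25 − 30·217)/310 = -46/31.

c = -1.48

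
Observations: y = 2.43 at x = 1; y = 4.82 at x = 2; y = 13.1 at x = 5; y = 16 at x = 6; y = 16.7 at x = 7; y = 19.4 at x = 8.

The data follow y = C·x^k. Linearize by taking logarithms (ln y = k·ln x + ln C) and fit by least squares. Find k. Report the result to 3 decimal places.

k = 1.016

Linearized form: ln y = k·ln x + ln C. From the 6 transformed points,
Σln x = 8.1197, Σ(ln x)² = 14.3918, Σln y = 13.5865, Σln x·ln y = 21.8431.
Equations: 14.3918·k + 8.1197·ln C = 21.8431;  8.1197·k + 6·ln C = 13.5865.
Slope k = (n·Σln x·ln y − Σln x·Σln y)/(n·Σ(ln x)² − (Σln x)²) = (6·21.8431 − 8.1197·13.5865)/20.4213 = 1.01560; ln C = (Σln y − k·Σln x)/n = 0.89003.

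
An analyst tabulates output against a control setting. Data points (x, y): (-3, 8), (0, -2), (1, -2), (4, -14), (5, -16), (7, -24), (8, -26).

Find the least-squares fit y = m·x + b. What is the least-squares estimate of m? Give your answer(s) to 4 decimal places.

m = -3.1536

Sums needed: Σx·x = 164, Σx = 22, Σ1 = 7.
And Σx·y = -538, Σy = -76.
Δ = 164·7 − 22² = 664.
m = ((-538)·7 − 22·(-76))/664 = -1047/332; b = (164·(-76) − 22·(-538))/664 = -157/166.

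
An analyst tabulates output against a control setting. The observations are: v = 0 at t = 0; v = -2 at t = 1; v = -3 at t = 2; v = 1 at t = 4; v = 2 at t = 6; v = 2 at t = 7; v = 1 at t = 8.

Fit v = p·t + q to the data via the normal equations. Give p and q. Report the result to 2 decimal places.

The normal equations are: 170·p + 28·q = 30;  28·p + 7·q = 1.
det = 170·7 − 28² = 406.
p = (30·7 − 28·1)/406 = 13/29; q = (170·1 − 28·30)/406 = -335/203.

p = 0.45, q = -1.65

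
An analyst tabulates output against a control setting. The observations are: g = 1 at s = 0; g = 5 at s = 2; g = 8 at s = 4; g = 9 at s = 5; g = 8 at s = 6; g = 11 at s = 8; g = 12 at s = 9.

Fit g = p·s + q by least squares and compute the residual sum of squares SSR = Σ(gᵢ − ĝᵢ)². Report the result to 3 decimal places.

SSR = 5.843

Compute the Gram sums: Σs·s = 226, Σs = 34, Σ1 = 7.
And Σs·g = 331, Σg = 54.
So XᵀX·[p, q]ᵀ = Xᵀg: [[226, 34]; [34, 7]]·[p, q]ᵀ = [331, 54]ᵀ.
Δ = 226·7 − 34² = 426.
p = (331·7 − 34·54)/426 = 481/426; q = (226·54 − 34·331)/426 = 475/213.
Residuals: -262/213, 109/213, 89/71, 479/426, -214/213, -56/213, -167/426; SSR = 2489/426.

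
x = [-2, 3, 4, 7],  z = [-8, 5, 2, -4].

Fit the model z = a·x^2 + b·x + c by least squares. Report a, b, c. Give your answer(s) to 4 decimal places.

Normal-equation sums: Σx^2·x^2 = 2754, Σx^2·x = 426, Σx^2 = 78, Σx·x = 78, Σx = 12, Σ1 = 4.
For Mᵀz: Σx^2·z = -151, Σx·z = 11, Σz = -5.
MᵀM·[a, b, c]ᵀ = Mᵀz becomes [[2754, 426, 78]; [426, 78, 12]; [78, 12, 4]]·[a, b, c]ᵀ = [-151, 11, -5]ᵀ.
Inverting the 3×3 Gram matrix, [a, b, c]ᵀ = [-2413/4974, 7055/2487, -249/829]ᵀ.

a = -0.4851, b = 2.8368, c = -0.3004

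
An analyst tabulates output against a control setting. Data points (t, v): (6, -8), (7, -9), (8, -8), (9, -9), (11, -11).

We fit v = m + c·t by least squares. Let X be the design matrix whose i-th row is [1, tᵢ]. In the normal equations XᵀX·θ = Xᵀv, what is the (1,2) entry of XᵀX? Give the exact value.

Row 1 ↔ basis 1, column 2 ↔ basis t, so (XᵀX)_{1,2} = Σᵢ t = (1)·(6) + (1)·(7) + (1)·(8) + (1)·(9) + (1)·(11) = 41.

41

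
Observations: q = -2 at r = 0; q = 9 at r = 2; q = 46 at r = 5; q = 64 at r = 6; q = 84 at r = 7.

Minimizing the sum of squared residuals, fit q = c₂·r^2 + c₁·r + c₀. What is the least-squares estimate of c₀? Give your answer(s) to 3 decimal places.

Entries of XᵀX: Σr^2·r^2 = 4338, Σr^2·r = 692, Σr^2 = 114, Σr·r = 114, Σr = 20, Σ1 = 5.
And Σr^2·q = 7606, Σr·q = 1220, Σq = 201.
Row-reducing yields c₂ = 5766/4279, c₁ = 12332/4279, c₀ = -8777/4279.

c₀ = -2.051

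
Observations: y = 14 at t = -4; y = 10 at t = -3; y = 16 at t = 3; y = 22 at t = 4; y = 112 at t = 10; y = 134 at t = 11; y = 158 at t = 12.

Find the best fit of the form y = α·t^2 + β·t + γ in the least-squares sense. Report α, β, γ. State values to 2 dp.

Entries of AᵀA: Σt^2·t^2 = 46051, Σt^2·t = 4059, Σt^2 = 415, Σt·t = 415, Σt = 33, Σ1 = 7.
For Aᵀy: Σt^2·y = 50976, Σt·y = 4540, Σy = 466.
Solving the 3×3 system (Gaussian elimination) gives α = 1978787/2000721, β = 677687/666907, γ = 6292624/2000721.

α = 0.99, β = 1.02, γ = 3.15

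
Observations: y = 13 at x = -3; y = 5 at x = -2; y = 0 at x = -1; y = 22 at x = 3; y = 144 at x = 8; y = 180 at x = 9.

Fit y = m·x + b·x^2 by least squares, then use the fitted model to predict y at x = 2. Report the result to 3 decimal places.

MᵀM·[m, b]ᵀ = Mᵀy reads: 168·m + 1232·b = 2789;  1232·m + 10836·b = 24131.
(Σx·x = 168, Σx·x^2 = 1232, Σx^2·x^2 = 10836, Σx·y = 2789, Σx^2·y = 24131.)
Eliminating b: 10836·(row 1) − 1232·(row 2) gives 302624·m = 10836·2789 − 1232·24131 = 492212, so m = 17579/10808.
Then b = (24131 − 1232·(17579/10808))/10836 = 11035/5404.
At x = 2: ŷ = (17579/10808)·(2) + (11035/5404)·(4) = 8817/772.

ŷ = 11.421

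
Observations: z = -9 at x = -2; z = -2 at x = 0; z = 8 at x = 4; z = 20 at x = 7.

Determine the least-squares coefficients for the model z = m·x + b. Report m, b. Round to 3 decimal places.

m = 3.113, b = -2.754

Compute the Gram sums: Σx·x = 69, Σx = 9, Σ1 = 4.
Moment sums: Σx·z = 190, Σz = 17.
Normal equations: [[69, 9]; [9, 4]]·[m, b]ᵀ = [190, 17]ᵀ.
Δ = 69·4 − 9² = 195.
m = (190·4 − 9·17)/195 = 607/195; b = (69·17 − 9·190)/195 = -179/65.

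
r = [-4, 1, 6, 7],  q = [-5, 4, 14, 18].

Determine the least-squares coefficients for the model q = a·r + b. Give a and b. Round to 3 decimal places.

a = 2.032, b = 2.669

Setting ∂/∂a … = 0 gives: 102·a + 10·b = 234;  10·a + 4·b = 31.
Eliminating b: 4·(row 1) − 10·(row 2) gives 308·a = 4·234 − 10·31 = 626, so a = 313/154.
Then b = (31 − 10·(313/154))/4 = 411/154.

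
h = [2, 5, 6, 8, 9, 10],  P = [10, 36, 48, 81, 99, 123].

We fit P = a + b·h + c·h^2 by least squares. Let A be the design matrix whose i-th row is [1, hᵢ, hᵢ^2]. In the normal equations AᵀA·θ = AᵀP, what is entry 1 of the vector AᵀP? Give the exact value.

Entry 1 ↔ basis 1, so (AᵀP)_{1} = Σᵢ Pᵢ = (1)·(10) + (1)·(36) + (1)·(48) + (1)·(81) + (1)·(99) + (1)·(123) = 397.

397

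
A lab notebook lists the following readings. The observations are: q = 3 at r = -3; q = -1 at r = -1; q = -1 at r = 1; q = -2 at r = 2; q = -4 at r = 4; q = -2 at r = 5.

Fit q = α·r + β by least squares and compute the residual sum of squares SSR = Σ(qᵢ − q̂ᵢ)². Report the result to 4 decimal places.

SSR = 7.4191

Entries of MᵀM: Σr·r = 56, Σr = 8, Σ1 = 6.
Right-hand side: Σr·q = -39, Σq = -7.
MᵀM·[α, β]ᵀ = Mᵀq becomes [[56, 8]; [8, 6]]·[α, β]ᵀ = [-39, -7]ᵀ.
det = 56·6 − 8² = 272.
α = ((-39)·6 − 8·(-7))/272 = -89/136; β = (56·(-7) − 8·(-39))/272 = -5/17.
Residuals: 181/136, -185/136, -7/136, -27/68, -37/34, 213/136; SSR = 1009/136.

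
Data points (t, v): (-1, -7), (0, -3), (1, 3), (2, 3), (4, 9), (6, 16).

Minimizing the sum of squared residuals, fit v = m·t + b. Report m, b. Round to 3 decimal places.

m = 3.118, b = -2.735

MᵀM·[m, b]ᵀ = Mᵀv reads: 58·m + 12·b = 148;  12·m + 6·b = 21.
(Σt·t = 58, Σt = 12, Σ1 = 6, Σt·v = 148, Σv = 21.)
Eliminating b: 6·(row 1) − 12·(row 2) gives 204·m = 6·148 − 12·21 = 636, so m = 53/17.
Then b = (21 − 12·(53/17))/6 = -93/34.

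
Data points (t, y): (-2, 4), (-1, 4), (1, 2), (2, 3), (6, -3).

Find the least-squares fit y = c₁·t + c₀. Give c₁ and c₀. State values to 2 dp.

c₁ = -0.88, c₀ = 3.05

Forming XᵀX = [[46, 6]; [6, 5]] and Xᵀy = [-22, 10]ᵀ gives XᵀX·[c₁, c₀]ᵀ = Xᵀy.
Eliminating c₀: 5·(row 1) − 6·(row 2) gives 194·c₁ = 5·(-22) − 6·10 = -170, so c₁ = -85/97.
Then c₀ = (10 − 6·(-85/97))/5 = 296/97.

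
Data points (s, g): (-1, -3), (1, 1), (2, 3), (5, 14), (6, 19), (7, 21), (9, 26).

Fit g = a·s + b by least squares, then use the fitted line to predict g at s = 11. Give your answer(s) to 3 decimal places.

ĝ = 32.933

Setting ∂/∂a … = 0 gives: 197·a + 29·b = 575;  29·a + 7·b = 81.
Determinant 197·7 − 29² = 538.
a = (575·7 − 29·81)/538 = 838/269; b = (197·81 − 29·575)/538 = -359/269.
At s = 11: ĝ = (838/269)·(11) + (-359/269)·(1) = 8859/269.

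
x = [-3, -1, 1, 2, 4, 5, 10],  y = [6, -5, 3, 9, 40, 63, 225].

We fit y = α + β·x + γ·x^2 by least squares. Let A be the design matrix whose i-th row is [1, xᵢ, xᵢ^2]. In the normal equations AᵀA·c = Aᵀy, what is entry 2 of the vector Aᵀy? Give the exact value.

Entry 2 ↔ basis x, so (Aᵀy)_{2} = Σᵢ (x)·yᵢ = (-3)·(6) + (-1)·(-5) + (1)·(3) + (2)·(9) + (4)·(40) + (5)·(63) + (10)·(225) = 2733.

2733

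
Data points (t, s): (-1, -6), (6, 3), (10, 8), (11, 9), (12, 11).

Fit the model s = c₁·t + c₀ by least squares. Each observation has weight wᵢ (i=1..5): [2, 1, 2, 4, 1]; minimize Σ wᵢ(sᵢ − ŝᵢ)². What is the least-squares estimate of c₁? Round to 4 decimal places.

c₁ = 1.2655

Setting ∂/∂c₁ … = 0 gives: 866·c₁ + 80·c₀ = 718;  80·c₁ + 10·c₀ = 54.
Determinant 866·10 − 80² = 2260.
c₁ = (718·10 − 80·54)/2260 = 143/113; c₀ = (866·54 − 80·718)/2260 = -2669/565.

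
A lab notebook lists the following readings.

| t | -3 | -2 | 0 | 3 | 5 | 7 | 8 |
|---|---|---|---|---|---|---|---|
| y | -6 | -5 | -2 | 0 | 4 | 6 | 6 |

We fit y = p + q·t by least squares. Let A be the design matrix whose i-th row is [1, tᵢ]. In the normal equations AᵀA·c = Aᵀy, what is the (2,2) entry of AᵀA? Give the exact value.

Row 2 ↔ basis t, column 2 ↔ basis t, so (AᵀA)_{2,2} = Σᵢ (t)·(t) = (-3)·(-3) + (-2)·(-2) + (0)·(0) + (3)·(3) + (5)·(5) + (7)·(7) + (8)·(8) = 160.

160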